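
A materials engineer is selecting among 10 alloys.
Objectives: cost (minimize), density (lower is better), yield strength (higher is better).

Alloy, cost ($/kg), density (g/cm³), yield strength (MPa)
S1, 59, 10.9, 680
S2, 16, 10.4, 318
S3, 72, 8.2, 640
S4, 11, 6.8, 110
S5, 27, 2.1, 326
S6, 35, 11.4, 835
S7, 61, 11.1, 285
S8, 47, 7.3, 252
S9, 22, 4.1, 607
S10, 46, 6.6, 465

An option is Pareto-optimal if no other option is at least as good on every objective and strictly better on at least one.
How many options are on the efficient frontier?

S1: not dominated.
S2: not dominated.
S3: not dominated.
S4: not dominated (best cost).
S5: not dominated (best density).
S6: not dominated (best yield strength).
S7: dominated by S1 (cost 59≤61, density 10.9≤11.1, yield strength 680≥285).
S8: dominated by S5 (cost 27≤47, density 2.1≤7.3, yield strength 326≥252).
S9: not dominated.
S10: dominated by S9 (cost 22≤46, density 4.1≤6.6, yield strength 607≥465).
Pareto-optimal: S1, S2, S3, S4, S5, S6, S9 → 7.

7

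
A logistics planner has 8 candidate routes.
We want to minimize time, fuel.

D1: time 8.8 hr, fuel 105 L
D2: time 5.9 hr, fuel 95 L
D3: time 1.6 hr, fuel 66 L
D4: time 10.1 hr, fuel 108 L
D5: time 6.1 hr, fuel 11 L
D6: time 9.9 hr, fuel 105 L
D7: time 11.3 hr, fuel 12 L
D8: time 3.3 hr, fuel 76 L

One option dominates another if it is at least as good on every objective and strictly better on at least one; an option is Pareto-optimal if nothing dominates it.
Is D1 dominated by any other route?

Yes

D2 vs D1: time 5.9≤8.8, fuel 95≤105 — D2 is at least as good on every objective and strictly better on at least one, so D2 dominates D1.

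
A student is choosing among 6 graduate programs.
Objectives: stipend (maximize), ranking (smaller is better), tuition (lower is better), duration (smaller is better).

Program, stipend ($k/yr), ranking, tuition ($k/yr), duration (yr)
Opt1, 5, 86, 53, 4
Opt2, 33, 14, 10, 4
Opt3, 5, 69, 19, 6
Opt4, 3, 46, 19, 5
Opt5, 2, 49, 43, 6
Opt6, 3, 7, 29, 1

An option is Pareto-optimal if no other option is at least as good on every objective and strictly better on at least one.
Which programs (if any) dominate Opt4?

Opt2

Opt2: stipend 33≥3, ranking 14≤46, tuition 10≤19, duration 4≤5 — dominates Opt4.
Others (Opt1, Opt3, Opt5, Opt6) are each worse than Opt4 on at least one objective.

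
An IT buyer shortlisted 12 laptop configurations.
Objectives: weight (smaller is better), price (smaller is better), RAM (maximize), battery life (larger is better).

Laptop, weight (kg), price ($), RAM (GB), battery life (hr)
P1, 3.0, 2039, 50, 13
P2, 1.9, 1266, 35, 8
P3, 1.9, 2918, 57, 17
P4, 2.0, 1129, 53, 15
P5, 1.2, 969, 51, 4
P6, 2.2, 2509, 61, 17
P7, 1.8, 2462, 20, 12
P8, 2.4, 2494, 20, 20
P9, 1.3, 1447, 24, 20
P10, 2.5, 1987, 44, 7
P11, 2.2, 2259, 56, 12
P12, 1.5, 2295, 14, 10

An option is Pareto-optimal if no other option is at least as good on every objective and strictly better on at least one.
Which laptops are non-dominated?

P2, P3, P4, P5, P6, P9, P11

P1: dominated by P4 (weight 2.0≤3.0, price 1129≤2039, RAM 53≥50, battery life 15≥13).
P2: not dominated.
P3: not dominated.
P4: not dominated.
P5: not dominated (best weight).
P6: not dominated (best RAM).
P7: dominated by P9 (weight 1.3≤1.8, price 1447≤2462, RAM 24≥20, battery life 20≥12).
P8: dominated by P9 (weight 1.3≤2.4, price 1447≤2494, RAM 24≥20, battery life 20≥20).
P9: not dominated.
P10: dominated by P4 (weight 2.0≤2.5, price 1129≤1987, RAM 53≥44, battery life 15≥7).
P11: not dominated.
P12: dominated by P9 (weight 1.3≤1.5, price 1447≤2295, RAM 24≥14, battery life 20≥10).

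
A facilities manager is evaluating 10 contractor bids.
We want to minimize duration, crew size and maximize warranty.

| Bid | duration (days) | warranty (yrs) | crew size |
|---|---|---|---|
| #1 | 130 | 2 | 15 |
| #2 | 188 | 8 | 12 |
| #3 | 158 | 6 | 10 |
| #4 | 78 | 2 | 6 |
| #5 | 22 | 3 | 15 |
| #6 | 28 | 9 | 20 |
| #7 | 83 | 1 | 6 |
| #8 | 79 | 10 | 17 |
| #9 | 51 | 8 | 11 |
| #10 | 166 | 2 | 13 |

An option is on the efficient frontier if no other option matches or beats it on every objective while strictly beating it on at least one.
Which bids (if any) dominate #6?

none

#1: worse on duration (130 vs 28).
#2: worse on duration (188 vs 28).
#3: worse on duration (158 vs 28).
#4: worse on duration (78 vs 28).
#5: worse on warranty (3 vs 9).
#7: worse on duration (83 vs 28).
#8: worse on duration (79 vs 28).
#9: worse on duration (51 vs 28).
#10: worse on duration (166 vs 28).
No option dominates #6.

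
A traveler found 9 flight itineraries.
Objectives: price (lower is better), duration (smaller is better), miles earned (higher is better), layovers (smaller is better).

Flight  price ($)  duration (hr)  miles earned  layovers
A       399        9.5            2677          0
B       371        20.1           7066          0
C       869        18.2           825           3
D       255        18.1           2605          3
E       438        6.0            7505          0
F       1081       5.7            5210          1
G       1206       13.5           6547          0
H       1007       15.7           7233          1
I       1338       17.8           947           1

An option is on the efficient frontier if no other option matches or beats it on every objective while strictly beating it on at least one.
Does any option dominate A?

No

B: worse on duration (20.1 vs 9.5).
C: worse on price (869 vs 399).
D: worse on duration (18.1 vs 9.5).
E: worse on price (438 vs 399).
F: worse on price (1081 vs 399).
G: worse on price (1206 vs 399).
H: worse on price (1007 vs 399).
I: worse on price (1338 vs 399).
No option is at least as good as A on every objective and strictly better on one.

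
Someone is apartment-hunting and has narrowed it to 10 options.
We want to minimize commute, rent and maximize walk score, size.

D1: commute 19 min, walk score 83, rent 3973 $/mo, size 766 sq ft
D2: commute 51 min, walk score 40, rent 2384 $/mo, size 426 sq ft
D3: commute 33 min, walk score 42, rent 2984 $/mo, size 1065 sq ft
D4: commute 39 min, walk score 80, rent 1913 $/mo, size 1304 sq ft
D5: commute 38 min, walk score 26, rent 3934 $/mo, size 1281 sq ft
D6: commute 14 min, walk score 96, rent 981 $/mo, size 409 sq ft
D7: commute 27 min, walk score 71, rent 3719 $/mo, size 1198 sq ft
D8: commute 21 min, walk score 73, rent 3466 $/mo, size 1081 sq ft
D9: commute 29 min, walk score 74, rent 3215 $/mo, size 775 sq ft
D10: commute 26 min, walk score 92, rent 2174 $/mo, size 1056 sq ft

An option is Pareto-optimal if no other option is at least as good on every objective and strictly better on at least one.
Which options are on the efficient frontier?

D1, D3, D4, D5, D6, D7, D8, D10

D1: not dominated.
D2: dominated by D4 (commute 39≤51, walk score 80≥40, rent 1913≤2384, size 1304≥426).
D3: not dominated.
D4: not dominated (best size).
D5: not dominated.
D6: not dominated (best commute).
D7: not dominated.
D8: not dominated.
D9: dominated by D10 (commute 26≤29, walk score 92≥74, rent 2174≤3215, size 1056≥775).
D10: not dominated.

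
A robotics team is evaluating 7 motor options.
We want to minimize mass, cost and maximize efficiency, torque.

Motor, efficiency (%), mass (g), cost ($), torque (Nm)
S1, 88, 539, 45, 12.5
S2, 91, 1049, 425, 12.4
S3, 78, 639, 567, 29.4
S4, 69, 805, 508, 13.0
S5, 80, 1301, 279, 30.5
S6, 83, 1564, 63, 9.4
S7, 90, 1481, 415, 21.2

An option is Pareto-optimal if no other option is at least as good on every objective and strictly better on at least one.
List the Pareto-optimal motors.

S1: not dominated (best mass).
S2: not dominated (best efficiency).
S3: not dominated.
S4: not dominated.
S5: not dominated (best torque).
S6: dominated by S1 (efficiency 88≥83, mass 539≤1564, cost 45≤63, torque 12.5≥9.4).
S7: not dominated.

S1, S2, S3, S4, S5, S7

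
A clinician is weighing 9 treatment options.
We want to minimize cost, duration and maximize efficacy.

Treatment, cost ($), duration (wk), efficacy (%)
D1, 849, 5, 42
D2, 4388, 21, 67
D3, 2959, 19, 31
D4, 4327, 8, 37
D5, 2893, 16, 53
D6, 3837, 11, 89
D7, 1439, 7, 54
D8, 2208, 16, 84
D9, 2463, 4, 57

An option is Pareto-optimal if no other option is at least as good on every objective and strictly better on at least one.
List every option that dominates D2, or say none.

D6, D8

D6: cost 3837≤4388, duration 11≤21, efficacy 89≥67 — dominates D2.
D8: cost 2208≤4388, duration 16≤21, efficacy 84≥67 — dominates D2.
Others (D1, D3, D4, D5, D7, D9) are each worse than D2 on at least one objective.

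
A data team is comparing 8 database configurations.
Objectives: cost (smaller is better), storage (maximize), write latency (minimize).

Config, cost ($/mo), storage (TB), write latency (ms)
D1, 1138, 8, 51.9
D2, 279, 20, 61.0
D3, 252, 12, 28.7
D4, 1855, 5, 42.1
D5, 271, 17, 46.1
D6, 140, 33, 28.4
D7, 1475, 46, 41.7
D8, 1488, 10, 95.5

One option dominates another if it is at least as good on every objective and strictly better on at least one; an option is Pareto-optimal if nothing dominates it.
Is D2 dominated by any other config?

Yes

D6 vs D2: cost 140≤279, storage 33≥20, write latency 28.4≤61.0 — D6 is at least as good on every objective and strictly better on at least one, so D6 dominates D2.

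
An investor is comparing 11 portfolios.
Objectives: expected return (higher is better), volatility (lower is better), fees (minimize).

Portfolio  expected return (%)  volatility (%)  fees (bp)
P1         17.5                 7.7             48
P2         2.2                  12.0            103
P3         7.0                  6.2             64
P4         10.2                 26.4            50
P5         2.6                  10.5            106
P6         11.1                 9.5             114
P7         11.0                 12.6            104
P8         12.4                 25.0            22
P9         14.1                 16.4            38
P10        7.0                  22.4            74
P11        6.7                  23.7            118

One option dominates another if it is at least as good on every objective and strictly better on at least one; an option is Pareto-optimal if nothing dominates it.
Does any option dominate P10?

Yes

P1 vs P10: expected return 17.5≥7.0, volatility 7.7≤22.4, fees 48≤74 — P1 is at least as good on every objective and strictly better on at least one, so P1 dominates P10.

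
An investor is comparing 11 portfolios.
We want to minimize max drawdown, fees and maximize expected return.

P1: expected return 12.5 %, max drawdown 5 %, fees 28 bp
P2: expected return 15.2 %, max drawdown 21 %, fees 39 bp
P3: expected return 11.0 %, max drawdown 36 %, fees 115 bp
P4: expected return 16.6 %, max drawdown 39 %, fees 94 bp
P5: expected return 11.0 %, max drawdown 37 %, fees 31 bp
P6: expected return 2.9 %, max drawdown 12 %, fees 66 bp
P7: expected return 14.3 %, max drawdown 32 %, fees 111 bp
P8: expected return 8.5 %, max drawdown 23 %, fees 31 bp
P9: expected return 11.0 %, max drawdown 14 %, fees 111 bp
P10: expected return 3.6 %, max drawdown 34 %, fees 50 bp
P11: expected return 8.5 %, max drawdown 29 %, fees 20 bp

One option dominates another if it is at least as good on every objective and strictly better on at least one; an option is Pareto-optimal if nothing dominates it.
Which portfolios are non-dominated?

P1: not dominated (best max drawdown).
P2: not dominated.
P3: dominated by P1 (expected return 12.5≥11.0, max drawdown 5≤36, fees 28≤115).
P4: not dominated (best expected return).
P5: dominated by P1 (expected return 12.5≥11.0, max drawdown 5≤37, fees 28≤31).
P6: dominated by P1 (expected return 12.5≥2.9, max drawdown 5≤12, fees 28≤66).
P7: dominated by P2 (expected return 15.2≥14.3, max drawdown 21≤32, fees 39≤111).
P8: dominated by P1 (expected return 12.5≥8.5, max drawdown 5≤23, fees 28≤31).
P9: dominated by P1 (expected return 12.5≥11.0, max drawdown 5≤14, fees 28≤111).
P10: dominated by P1 (expected return 12.5≥3.6, max drawdown 5≤34, fees 28≤50).
P11: not dominated (best fees).

P1, P2, P4, P11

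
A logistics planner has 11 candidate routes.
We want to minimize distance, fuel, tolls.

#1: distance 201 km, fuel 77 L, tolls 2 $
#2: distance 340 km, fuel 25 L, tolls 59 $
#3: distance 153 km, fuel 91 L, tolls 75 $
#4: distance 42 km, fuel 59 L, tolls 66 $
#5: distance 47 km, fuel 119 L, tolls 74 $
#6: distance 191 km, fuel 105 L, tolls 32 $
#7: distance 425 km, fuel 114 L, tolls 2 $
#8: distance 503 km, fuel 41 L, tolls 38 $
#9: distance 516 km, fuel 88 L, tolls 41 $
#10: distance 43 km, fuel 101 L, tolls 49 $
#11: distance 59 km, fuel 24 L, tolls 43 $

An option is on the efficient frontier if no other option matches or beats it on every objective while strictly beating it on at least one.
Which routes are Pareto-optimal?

#1, #4, #6, #8, #10, #11

#1: not dominated.
#2: dominated by #11 (distance 59≤340, fuel 24≤25, tolls 43≤59).
#3: dominated by #4 (distance 42≤153, fuel 59≤91, tolls 66≤75).
#4: not dominated (best distance).
#5: dominated by #4 (distance 42≤47, fuel 59≤119, tolls 66≤74).
#6: not dominated.
#7: dominated by #1 (distance 201≤425, fuel 77≤114, tolls 2≤2).
#8: not dominated.
#9: dominated by #1 (distance 201≤516, fuel 77≤88, tolls 2≤41).
#10: not dominated.
#11: not dominated (best fuel).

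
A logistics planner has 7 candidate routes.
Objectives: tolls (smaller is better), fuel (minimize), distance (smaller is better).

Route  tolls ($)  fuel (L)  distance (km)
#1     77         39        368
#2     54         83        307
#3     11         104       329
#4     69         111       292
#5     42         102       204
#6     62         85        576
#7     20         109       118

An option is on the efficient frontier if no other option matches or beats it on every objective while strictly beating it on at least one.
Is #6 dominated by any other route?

Yes

#2 vs #6: tolls 54≤62, fuel 83≤85, distance 307≤576 — #2 is at least as good on every objective and strictly better on at least one, so #2 dominates #6.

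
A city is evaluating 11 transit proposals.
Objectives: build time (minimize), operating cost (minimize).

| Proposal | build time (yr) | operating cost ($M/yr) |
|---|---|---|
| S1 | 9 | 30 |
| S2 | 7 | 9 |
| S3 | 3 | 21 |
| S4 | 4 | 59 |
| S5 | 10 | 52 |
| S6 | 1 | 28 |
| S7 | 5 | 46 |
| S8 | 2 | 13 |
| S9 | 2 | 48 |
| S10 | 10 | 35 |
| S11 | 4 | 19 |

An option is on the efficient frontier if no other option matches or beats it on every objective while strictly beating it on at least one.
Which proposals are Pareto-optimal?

S1: dominated by S2 (build time 7≤9, operating cost 9≤30).
S2: not dominated (best operating cost).
S3: dominated by S8 (build time 2≤3, operating cost 13≤21).
S4: dominated by S3 (build time 3≤4, operating cost 21≤59).
S5: dominated by S1 (build time 9≤10, operating cost 30≤52).
S6: not dominated (best build time).
S7: dominated by S3 (build time 3≤5, operating cost 21≤46).
S8: not dominated.
S9: dominated by S6 (build time 1≤2, operating cost 28≤48).
S10: dominated by S1 (build time 9≤10, operating cost 30≤35).
S11: dominated by S8 (build time 2≤4, operating cost 13≤19).

S2, S6, S8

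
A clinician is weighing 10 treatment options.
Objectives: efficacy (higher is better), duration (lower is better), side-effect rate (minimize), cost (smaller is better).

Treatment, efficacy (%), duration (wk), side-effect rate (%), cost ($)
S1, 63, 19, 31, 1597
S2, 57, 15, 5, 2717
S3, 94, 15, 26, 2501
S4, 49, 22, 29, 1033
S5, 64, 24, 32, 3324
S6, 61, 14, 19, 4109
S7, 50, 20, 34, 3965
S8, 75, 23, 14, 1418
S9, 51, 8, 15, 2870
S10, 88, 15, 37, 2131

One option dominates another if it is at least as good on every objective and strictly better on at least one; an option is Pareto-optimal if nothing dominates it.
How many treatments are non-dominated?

S1: not dominated.
S2: not dominated (best side-effect rate).
S3: not dominated (best efficacy).
S4: not dominated (best cost).
S5: dominated by S3 (efficacy 94≥64, duration 15≤24, side-effect rate 26≤32, cost 2501≤3324).
S6: not dominated.
S7: dominated by S1 (efficacy 63≥50, duration 19≤20, side-effect rate 31≤34, cost 1597≤3965).
S8: not dominated.
S9: not dominated (best duration).
S10: not dominated.
Pareto-optimal: S1, S2, S3, S4, S6, S8, S9, S10 → 8.

8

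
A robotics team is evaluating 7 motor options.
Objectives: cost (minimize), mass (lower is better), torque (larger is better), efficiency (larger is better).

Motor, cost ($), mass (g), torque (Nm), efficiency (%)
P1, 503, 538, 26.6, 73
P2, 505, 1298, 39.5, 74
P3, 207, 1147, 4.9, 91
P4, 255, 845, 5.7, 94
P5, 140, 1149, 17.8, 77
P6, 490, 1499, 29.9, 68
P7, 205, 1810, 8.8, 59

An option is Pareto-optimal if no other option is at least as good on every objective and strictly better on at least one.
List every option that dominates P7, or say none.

P5: cost 140≤205, mass 1149≤1810, torque 17.8≥8.8, efficiency 77≥59 — dominates P7.
Others (P1, P2, P3, P4, P6) are each worse than P7 on at least one objective.

P5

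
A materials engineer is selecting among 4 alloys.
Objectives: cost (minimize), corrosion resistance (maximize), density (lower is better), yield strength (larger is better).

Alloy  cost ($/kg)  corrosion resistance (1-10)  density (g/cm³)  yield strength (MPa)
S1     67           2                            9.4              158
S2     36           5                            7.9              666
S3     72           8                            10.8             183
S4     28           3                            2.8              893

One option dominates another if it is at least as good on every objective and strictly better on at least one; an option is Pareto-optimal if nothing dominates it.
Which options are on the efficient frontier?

S1: dominated by S2 (cost 36≤67, corrosion resistance 5≥2, density 7.9≤9.4, yield strength 666≥158).
S2: not dominated.
S3: not dominated (best corrosion resistance).
S4: not dominated (best cost).

S2, S3, S4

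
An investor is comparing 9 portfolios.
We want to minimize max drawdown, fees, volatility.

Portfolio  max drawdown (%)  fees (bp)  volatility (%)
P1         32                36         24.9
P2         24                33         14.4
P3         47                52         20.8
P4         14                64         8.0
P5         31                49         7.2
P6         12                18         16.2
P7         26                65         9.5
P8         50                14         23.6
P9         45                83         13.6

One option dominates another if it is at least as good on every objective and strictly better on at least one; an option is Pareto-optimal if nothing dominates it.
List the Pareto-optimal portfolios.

P1: dominated by P2 (max drawdown 24≤32, fees 33≤36, volatility 14.4≤24.9).
P2: not dominated.
P3: dominated by P2 (max drawdown 24≤47, fees 33≤52, volatility 14.4≤20.8).
P4: not dominated.
P5: not dominated (best volatility).
P6: not dominated (best max drawdown).
P7: dominated by P4 (max drawdown 14≤26, fees 64≤65, volatility 8.0≤9.5).
P8: not dominated (best fees).
P9: dominated by P4 (max drawdown 14≤45, fees 64≤83, volatility 8.0≤13.6).

P2, P4, P5, P6, P8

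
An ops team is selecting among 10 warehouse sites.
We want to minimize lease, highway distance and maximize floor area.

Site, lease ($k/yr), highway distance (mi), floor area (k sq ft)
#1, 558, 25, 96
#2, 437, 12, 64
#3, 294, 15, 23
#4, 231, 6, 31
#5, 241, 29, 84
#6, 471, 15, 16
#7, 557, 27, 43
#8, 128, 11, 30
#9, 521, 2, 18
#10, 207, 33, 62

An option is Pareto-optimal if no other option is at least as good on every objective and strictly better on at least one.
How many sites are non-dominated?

7

#1: not dominated (best floor area).
#2: not dominated.
#3: dominated by #4 (lease 231≤294, highway distance 6≤15, floor area 31≥23).
#4: not dominated.
#5: not dominated.
#6: dominated by #2 (lease 437≤471, highway distance 12≤15, floor area 64≥16).
#7: dominated by #2 (lease 437≤557, highway distance 12≤27, floor area 64≥43).
#8: not dominated (best lease).
#9: not dominated (best highway distance).
#10: not dominated.
Pareto-optimal: #1, #2, #4, #5, #8, #9, #10 → 7.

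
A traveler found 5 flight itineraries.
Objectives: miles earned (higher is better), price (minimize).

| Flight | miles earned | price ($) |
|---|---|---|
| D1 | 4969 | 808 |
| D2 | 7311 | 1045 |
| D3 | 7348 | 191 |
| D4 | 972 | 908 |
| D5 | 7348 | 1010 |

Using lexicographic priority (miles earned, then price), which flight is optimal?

First maximize miles earned: best is 7348, kept {D3, D5}.
Then minimize price: best is 191, kept {D3}.

D3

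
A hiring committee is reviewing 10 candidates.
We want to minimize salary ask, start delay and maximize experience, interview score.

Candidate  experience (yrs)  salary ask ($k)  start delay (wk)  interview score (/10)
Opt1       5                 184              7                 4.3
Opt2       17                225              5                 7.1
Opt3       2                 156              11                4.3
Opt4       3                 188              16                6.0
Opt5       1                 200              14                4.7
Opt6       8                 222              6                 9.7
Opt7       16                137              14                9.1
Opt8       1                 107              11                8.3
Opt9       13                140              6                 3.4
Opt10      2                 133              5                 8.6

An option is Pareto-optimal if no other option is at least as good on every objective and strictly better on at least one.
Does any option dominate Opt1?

Opt2: worse on salary ask (225 vs 184).
Opt3: worse on experience (2 vs 5).
Opt4: worse on experience (3 vs 5).
Opt5: worse on experience (1 vs 5).
Opt6: worse on salary ask (222 vs 184).
Opt7: worse on start delay (14 vs 7).
Opt8: worse on experience (1 vs 5).
Opt9: worse on interview score (3.4 vs 4.3).
Opt10: worse on experience (2 vs 5).
No option is at least as good as Opt1 on every objective and strictly better on one.

No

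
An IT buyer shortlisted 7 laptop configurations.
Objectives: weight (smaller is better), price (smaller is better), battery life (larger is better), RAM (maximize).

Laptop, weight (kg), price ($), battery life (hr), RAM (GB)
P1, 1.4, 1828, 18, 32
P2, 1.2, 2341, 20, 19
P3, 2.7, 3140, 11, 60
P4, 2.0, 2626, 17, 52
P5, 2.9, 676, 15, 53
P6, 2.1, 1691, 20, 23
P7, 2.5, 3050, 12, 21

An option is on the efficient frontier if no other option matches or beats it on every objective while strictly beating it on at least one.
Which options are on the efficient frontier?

P1, P2, P3, P4, P5, P6

P1: not dominated.
P2: not dominated (best weight).
P3: not dominated (best RAM).
P4: not dominated.
P5: not dominated (best price).
P6: not dominated.
P7: dominated by P1 (weight 1.4≤2.5, price 1828≤3050, battery life 18≥12, RAM 32≥21).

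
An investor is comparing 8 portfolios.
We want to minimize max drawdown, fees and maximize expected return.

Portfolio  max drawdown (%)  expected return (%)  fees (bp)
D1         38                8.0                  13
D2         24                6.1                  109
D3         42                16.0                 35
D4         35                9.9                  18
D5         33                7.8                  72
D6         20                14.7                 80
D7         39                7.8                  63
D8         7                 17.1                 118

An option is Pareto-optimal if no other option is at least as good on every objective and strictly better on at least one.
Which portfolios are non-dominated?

D1: not dominated (best fees).
D2: dominated by D6 (max drawdown 20≤24, expected return 14.7≥6.1, fees 80≤109).
D3: not dominated.
D4: not dominated.
D5: not dominated.
D6: not dominated.
D7: dominated by D1 (max drawdown 38≤39, expected return 8.0≥7.8, fees 13≤63).
D8: not dominated (best max drawdown).

D1, D3, D4, D5, D6, D8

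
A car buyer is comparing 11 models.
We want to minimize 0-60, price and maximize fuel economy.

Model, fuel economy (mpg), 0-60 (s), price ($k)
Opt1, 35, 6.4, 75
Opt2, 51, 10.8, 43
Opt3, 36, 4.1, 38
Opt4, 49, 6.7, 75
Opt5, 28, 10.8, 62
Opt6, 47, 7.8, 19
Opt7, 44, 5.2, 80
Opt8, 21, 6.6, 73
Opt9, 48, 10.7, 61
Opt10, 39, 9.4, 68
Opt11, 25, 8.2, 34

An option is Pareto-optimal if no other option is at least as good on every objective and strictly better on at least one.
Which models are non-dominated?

Opt1: dominated by Opt3 (fuel economy 36≥35, 0-60 4.1≤6.4, price 38≤75).
Opt2: not dominated (best fuel economy).
Opt3: not dominated (best 0-60).
Opt4: not dominated.
Opt5: dominated by Opt2 (fuel economy 51≥28, 0-60 10.8≤10.8, price 43≤62).
Opt6: not dominated (best price).
Opt7: not dominated.
Opt8: dominated by Opt3 (fuel economy 36≥21, 0-60 4.1≤6.6, price 38≤73).
Opt9: not dominated.
Opt10: dominated by Opt6 (fuel economy 47≥39, 0-60 7.8≤9.4, price 19≤68).
Opt11: dominated by Opt6 (fuel economy 47≥25, 0-60 7.8≤8.2, price 19≤34).

Opt2, Opt3, Opt4, Opt6, Opt7, Opt9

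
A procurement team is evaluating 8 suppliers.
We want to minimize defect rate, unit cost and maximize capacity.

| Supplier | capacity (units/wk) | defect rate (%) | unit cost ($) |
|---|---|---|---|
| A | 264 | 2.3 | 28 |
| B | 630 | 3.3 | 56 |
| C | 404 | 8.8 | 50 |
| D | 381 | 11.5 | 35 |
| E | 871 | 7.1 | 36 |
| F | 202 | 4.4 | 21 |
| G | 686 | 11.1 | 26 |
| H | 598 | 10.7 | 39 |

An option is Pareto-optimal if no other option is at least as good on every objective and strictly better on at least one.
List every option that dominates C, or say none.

E: capacity 871≥404, defect rate 7.1≤8.8, unit cost 36≤50 — dominates C.
Others (A, B, D, F, G, H) are each worse than C on at least one objective.

E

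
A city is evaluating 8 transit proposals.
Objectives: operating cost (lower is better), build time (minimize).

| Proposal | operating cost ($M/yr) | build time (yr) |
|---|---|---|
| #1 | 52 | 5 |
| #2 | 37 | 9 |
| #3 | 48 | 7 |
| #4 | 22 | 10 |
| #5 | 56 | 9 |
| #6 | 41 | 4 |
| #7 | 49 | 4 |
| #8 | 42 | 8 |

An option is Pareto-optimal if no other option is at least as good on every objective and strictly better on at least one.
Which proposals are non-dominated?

#2, #4, #6

#1: dominated by #6 (operating cost 41≤52, build time 4≤5).
#2: not dominated.
#3: dominated by #6 (operating cost 41≤48, build time 4≤7).
#4: not dominated (best operating cost).
#5: dominated by #1 (operating cost 52≤56, build time 5≤9).
#6: not dominated.
#7: dominated by #6 (operating cost 41≤49, build time 4≤4).
#8: dominated by #6 (operating cost 41≤42, build time 4≤8).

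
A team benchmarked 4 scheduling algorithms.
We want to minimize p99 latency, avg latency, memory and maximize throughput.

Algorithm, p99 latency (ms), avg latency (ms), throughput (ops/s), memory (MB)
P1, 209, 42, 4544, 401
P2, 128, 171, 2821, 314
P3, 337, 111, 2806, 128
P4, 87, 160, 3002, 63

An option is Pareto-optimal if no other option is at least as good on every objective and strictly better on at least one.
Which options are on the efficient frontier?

P1, P3, P4

P1: not dominated (best avg latency).
P2: dominated by P4 (p99 latency 87≤128, avg latency 160≤171, throughput 3002≥2821, memory 63≤314).
P3: not dominated.
P4: not dominated (best p99 latency).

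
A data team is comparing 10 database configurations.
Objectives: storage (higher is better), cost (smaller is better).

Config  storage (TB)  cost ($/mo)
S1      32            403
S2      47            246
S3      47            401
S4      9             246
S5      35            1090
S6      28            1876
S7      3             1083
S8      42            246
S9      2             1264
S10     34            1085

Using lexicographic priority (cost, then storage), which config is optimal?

S2

First minimize cost: best is 246, kept {S2, S4, S8}.
Then maximize storage: best is 47, kept {S2}.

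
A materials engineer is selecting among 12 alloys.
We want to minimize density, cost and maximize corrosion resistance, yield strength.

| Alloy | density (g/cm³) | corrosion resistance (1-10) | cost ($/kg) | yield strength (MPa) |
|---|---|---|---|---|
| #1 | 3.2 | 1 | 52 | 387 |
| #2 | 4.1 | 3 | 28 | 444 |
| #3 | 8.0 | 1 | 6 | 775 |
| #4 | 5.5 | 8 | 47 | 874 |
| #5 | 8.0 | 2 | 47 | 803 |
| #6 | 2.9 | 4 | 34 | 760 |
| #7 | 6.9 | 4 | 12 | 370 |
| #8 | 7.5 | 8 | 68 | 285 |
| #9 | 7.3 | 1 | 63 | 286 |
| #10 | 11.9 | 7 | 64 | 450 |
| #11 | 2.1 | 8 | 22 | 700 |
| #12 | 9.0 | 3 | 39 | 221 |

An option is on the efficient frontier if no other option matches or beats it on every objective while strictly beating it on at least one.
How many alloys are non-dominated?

#1: dominated by #6 (density 2.9≤3.2, corrosion resistance 4≥1, cost 34≤52, yield strength 760≥387).
#2: dominated by #11 (density 2.1≤4.1, corrosion resistance 8≥3, cost 22≤28, yield strength 700≥444).
#3: not dominated (best cost).
#4: not dominated (best yield strength).
#5: dominated by #4 (density 5.5≤8.0, corrosion resistance 8≥2, cost 47≤47, yield strength 874≥803).
#6: not dominated.
#7: not dominated.
#8: dominated by #4 (density 5.5≤7.5, corrosion resistance 8≥8, cost 47≤68, yield strength 874≥285).
#9: dominated by #1 (density 3.2≤7.3, corrosion resistance 1≥1, cost 52≤63, yield strength 387≥286).
#10: dominated by #4 (density 5.5≤11.9, corrosion resistance 8≥7, cost 47≤64, yield strength 874≥450).
#11: not dominated (best density).
#12: dominated by #2 (density 4.1≤9.0, corrosion resistance 3≥3, cost 28≤39, yield strength 444≥221).
Pareto-optimal: #3, #4, #6, #7, #11 → 5.

5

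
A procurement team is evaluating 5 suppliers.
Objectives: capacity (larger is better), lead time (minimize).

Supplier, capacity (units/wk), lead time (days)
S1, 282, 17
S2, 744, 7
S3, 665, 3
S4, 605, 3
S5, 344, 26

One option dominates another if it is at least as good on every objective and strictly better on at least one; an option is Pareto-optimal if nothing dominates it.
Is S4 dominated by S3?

Yes

S3 vs S4: capacity 665≥605, lead time 3≤3 — S3 is at least as good on every objective with at least one strict improvement.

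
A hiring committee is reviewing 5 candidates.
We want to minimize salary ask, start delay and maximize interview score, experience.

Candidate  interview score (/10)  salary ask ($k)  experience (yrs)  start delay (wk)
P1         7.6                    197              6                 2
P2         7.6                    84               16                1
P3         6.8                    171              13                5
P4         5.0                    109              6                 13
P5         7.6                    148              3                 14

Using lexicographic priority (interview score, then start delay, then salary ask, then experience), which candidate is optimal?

First maximize interview score: best is 7.6, kept {P1, P2, P5}.
Then minimize start delay: best is 1, kept {P2}.

P2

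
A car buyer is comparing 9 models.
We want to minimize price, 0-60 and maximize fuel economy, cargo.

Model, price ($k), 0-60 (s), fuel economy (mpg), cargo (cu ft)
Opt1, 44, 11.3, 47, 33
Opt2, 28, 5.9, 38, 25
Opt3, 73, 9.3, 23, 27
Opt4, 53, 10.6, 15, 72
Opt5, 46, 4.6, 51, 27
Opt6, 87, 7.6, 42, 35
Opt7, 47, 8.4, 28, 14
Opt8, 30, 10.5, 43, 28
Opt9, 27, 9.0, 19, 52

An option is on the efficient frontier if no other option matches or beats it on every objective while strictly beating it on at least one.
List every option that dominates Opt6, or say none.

none

Opt1: worse on 0-60 (11.3 vs 7.6).
Opt2: worse on fuel economy (38 vs 42).
Opt3: worse on 0-60 (9.3 vs 7.6).
Opt4: worse on 0-60 (10.6 vs 7.6).
Opt5: worse on cargo (27 vs 35).
Opt7: worse on 0-60 (8.4 vs 7.6).
Opt8: worse on 0-60 (10.5 vs 7.6).
Opt9: worse on 0-60 (9.0 vs 7.6).
No option dominates Opt6.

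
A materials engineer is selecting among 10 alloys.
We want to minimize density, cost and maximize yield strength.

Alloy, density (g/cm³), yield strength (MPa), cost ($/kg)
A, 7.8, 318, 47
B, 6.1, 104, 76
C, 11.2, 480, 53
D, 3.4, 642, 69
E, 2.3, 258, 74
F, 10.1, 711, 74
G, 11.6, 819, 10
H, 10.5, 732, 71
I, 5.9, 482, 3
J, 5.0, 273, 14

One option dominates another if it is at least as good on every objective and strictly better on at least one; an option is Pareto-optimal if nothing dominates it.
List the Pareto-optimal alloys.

D, E, F, G, H, I, J

A: dominated by I (density 5.9≤7.8, yield strength 482≥318, cost 3≤47).
B: dominated by D (density 3.4≤6.1, yield strength 642≥104, cost 69≤76).
C: dominated by I (density 5.9≤11.2, yield strength 482≥480, cost 3≤53).
D: not dominated.
E: not dominated (best density).
F: not dominated.
G: not dominated (best yield strength).
H: not dominated.
I: not dominated (best cost).
J: not dominated.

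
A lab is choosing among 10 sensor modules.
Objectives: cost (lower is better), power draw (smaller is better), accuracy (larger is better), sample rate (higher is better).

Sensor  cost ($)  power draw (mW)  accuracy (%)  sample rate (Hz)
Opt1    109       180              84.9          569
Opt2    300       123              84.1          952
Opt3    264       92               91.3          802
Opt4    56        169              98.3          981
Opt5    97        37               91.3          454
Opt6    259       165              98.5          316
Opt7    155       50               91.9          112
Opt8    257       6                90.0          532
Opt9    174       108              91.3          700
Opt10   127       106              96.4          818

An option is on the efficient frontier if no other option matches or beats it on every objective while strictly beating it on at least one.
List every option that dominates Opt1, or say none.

Opt4

Opt4: cost 56≤109, power draw 169≤180, accuracy 98.3≥84.9, sample rate 981≥569 — dominates Opt1.
Others (Opt2, Opt3, Opt5, Opt6, Opt7, Opt8, Opt9, Opt10) are each worse than Opt1 on at least one objective.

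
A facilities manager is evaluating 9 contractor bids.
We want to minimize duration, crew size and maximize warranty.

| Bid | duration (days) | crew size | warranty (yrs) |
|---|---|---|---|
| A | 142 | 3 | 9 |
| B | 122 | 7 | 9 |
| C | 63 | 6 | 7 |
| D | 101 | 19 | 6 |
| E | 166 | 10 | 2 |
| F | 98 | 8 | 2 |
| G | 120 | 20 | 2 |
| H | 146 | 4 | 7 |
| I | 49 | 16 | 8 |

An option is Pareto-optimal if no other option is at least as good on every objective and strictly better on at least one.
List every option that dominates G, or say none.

C: duration 63≤120, crew size 6≤20, warranty 7≥2 — dominates G.
D: duration 101≤120, crew size 19≤20, warranty 6≥2 — dominates G.
F: duration 98≤120, crew size 8≤20, warranty 2≥2 — dominates G.
I: duration 49≤120, crew size 16≤20, warranty 8≥2 — dominates G.
Others (A, B, E, H) are each worse than G on at least one objective.

C, D, F, I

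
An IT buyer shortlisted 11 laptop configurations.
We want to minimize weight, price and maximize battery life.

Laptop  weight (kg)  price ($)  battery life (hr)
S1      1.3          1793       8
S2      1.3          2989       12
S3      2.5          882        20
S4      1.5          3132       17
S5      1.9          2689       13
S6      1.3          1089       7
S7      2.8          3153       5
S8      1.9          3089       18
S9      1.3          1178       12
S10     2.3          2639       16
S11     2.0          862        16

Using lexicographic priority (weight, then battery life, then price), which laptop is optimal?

S9

First minimize weight: best is 1.3, kept {S1, S2, S6, S9}.
Then maximize battery life: best is 12, kept {S2, S9}.
Then minimize price: best is 1178, kept {S9}.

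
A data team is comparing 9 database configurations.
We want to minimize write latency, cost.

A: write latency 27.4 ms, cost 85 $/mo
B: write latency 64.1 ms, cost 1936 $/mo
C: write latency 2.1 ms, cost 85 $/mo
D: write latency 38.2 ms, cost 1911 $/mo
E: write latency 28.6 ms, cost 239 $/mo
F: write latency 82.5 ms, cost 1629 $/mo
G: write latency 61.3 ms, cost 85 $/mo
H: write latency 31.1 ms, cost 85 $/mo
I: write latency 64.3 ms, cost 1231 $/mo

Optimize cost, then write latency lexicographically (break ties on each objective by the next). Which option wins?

First minimize cost: best is 85, kept {A, C, G, H}.
Then minimize write latency: best is 2.1, kept {C}.

C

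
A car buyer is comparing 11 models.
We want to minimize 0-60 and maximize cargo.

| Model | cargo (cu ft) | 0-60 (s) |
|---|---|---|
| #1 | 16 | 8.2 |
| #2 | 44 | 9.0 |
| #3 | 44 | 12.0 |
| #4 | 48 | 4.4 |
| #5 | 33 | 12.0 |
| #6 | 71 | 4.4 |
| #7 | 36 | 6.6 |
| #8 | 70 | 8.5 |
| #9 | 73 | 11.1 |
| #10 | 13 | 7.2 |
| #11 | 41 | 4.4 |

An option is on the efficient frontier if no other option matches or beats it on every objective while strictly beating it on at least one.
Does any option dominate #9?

No

#1: worse on cargo (16 vs 73).
#2: worse on cargo (44 vs 73).
#3: worse on cargo (44 vs 73).
#4: worse on cargo (48 vs 73).
#5: worse on cargo (33 vs 73).
#6: worse on cargo (71 vs 73).
#7: worse on cargo (36 vs 73).
#8: worse on cargo (70 vs 73).
#10: worse on cargo (13 vs 73).
#11: worse on cargo (41 vs 73).
No option is at least as good as #9 on every objective and strictly better on one.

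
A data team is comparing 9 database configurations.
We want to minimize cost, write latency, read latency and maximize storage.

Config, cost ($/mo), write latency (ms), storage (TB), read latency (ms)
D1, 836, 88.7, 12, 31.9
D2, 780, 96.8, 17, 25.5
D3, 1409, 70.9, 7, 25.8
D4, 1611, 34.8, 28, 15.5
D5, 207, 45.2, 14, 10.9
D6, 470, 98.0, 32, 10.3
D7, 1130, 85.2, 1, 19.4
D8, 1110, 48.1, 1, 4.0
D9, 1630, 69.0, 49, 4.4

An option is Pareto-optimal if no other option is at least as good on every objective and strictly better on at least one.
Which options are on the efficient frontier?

D2, D4, D5, D6, D8, D9

D1: dominated by D5 (cost 207≤836, write latency 45.2≤88.7, storage 14≥12, read latency 10.9≤31.9).
D2: not dominated.
D3: dominated by D5 (cost 207≤1409, write latency 45.2≤70.9, storage 14≥7, read latency 10.9≤25.8).
D4: not dominated (best write latency).
D5: not dominated (best cost).
D6: not dominated.
D7: dominated by D5 (cost 207≤1130, write latency 45.2≤85.2, storage 14≥1, read latency 10.9≤19.4).
D8: not dominated (best read latency).
D9: not dominated (best storage).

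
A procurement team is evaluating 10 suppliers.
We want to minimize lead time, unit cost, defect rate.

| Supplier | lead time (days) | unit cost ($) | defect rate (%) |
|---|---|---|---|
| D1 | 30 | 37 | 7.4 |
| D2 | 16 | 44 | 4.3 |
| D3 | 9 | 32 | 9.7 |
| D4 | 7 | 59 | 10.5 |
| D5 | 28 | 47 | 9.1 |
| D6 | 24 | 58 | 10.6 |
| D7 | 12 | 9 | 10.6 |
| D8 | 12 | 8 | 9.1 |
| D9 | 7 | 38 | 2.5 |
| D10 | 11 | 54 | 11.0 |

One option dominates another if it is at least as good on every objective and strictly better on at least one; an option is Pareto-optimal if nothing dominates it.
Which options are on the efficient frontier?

D1: not dominated.
D2: dominated by D9 (lead time 7≤16, unit cost 38≤44, defect rate 2.5≤4.3).
D3: not dominated.
D4: dominated by D9 (lead time 7≤7, unit cost 38≤59, defect rate 2.5≤10.5).
D5: dominated by D2 (lead time 16≤28, unit cost 44≤47, defect rate 4.3≤9.1).
D6: dominated by D2 (lead time 16≤24, unit cost 44≤58, defect rate 4.3≤10.6).
D7: dominated by D8 (lead time 12≤12, unit cost 8≤9, defect rate 9.1≤10.6).
D8: not dominated (best unit cost).
D9: not dominated (best defect rate).
D10: dominated by D3 (lead time 9≤11, unit cost 32≤54, defect rate 9.7≤11.0).

D1, D3, D8, D9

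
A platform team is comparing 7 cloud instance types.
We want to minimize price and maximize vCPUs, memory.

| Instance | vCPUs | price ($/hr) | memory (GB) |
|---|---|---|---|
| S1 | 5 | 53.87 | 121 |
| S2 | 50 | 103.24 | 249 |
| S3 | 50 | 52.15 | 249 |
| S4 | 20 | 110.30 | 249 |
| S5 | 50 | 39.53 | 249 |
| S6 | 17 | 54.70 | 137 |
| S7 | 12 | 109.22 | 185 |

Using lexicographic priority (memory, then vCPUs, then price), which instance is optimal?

First maximize memory: best is 249, kept {S2, S3, S4, S5}.
Then maximize vCPUs: best is 50, kept {S2, S3, S5}.
Then minimize price: best is 39.53, kept {S5}.

S5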